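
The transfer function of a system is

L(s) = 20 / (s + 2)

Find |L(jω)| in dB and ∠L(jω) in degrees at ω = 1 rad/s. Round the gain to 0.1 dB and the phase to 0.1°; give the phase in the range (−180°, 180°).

Substitute s = j1:
Numerator: 20 = 20 + j0
Denominator: (j1) + 2 = 2 + j1
|N| = √(20² + 0²) ≈ 20, ∠N ≈ 0.00°
|D| = √(2² + 1²) ≈ 2.2361, ∠D ≈ 26.57°
|L| = 20 / 2.2361 ≈ 8.9441
Gain = 20 log₁₀(8.9441) ≈ 19.03 dB
∠L = 0.00° − 26.57° = -26.57°

19.0 dB, -26.6°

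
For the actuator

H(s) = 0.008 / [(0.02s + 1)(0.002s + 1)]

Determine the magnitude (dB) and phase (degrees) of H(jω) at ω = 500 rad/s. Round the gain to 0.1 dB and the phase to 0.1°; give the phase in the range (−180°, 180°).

At ω = 500 rad/s:
pole (1 + j500·0.02) = 1 + j10 → |·| ≈ 10.05, ∠ ≈ 84.29°
pole (1 + j500·0.002) = 1 + j1 → |·| ≈ 1.4142, ∠ ≈ 45.00°
|H| = 0.008 · 1 / (10.05 · 1.4142) ≈ 0.00056288
Gain = 20 log₁₀(0.00056288) ≈ -64.99 dB
∠H = (0°) − (84.29° + 45.00°) = -129.29°

-65.0 dB, -129.3°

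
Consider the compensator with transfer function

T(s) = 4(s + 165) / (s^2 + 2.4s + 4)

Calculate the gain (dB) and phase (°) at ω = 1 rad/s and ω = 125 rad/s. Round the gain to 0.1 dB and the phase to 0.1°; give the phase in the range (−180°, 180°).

At s = jω = j1:
zero (s+165): 165 + j1 → |·| = √(165²+1²) = √27226 ≈ 165, ∠ = arctan(1/165) ≈ 0.35°
quadratic: (j1)² + 2.4·j1 + 4 = 3 + j2.4 → |·| ≈ 3.8419, ∠ ≈ 38.66°
|T| = 4 · 165 / 3.8419 ≈ 171.79
Gain = 20 log₁₀(171.79) ≈ 44.70 dB
∠T = 0.35° − 38.66° = -38.31°

At s = jω = j125:
zero (s+165): 165 + j125 → |·| = √(165²+125²) = √42850 ≈ 207, ∠ = arctan(125/165) ≈ 37.15°
quadratic: (j125)² + 2.4·j125 + 4 = -15621 + j300 → |·| ≈ 15624, ∠ ≈ 178.90°
|T| = 4 · 207 / 15624 ≈ 0.052995
Gain = 20 log₁₀(0.052995) ≈ -25.52 dB
∠T = 37.15° − 178.90° = -141.75°

ω = 1: 44.7 dB, -38.3°; ω = 125: -25.5 dB, -141.8°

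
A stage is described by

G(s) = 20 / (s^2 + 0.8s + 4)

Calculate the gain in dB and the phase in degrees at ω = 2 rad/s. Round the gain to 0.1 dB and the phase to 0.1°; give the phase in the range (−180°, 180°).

At s = jω = j2:
quadratic: (j2)² + 0.8·j2 + 4 = 0 + j1.6 → |·| ≈ 1.6, ∠ ≈ 90.00°
|G| = 20 / 1.6 ≈ 12.5
Gain = 20 log₁₀(12.5) ≈ 21.94 dB
∠G = 0.00° − 90.00° = -90.00°

21.9 dB, -90.0°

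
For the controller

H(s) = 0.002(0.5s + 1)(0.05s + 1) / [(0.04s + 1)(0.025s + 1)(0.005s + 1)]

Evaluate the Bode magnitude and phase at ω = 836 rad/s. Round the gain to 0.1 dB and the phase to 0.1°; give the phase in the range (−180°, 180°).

-38.7 dB, -73.6°

At ω = 836 rad/s:
zero (1 + j836·0.5) = 1 + j418 → |·| ≈ 418, ∠ ≈ 89.86°
zero (1 + j836·0.05) = 1 + j41.8 → |·| ≈ 41.812, ∠ ≈ 88.63°
pole (1 + j836·0.04) = 1 + j33.44 → |·| ≈ 33.455, ∠ ≈ 88.29°
pole (1 + j836·0.025) = 1 + j20.9 → |·| ≈ 20.924, ∠ ≈ 87.26°
pole (1 + j836·0.005) = 1 + j4.18 → |·| ≈ 4.298, ∠ ≈ 76.55°
|H| = 0.002 · 418 · 41.812 / (33.455 · 20.924 · 4.298) ≈ 0.011618
Gain = 20 log₁₀(0.011618) ≈ -38.70 dB
∠H = (89.86° + 88.63°) − (88.29° + 87.26° + 76.55°) = -73.61°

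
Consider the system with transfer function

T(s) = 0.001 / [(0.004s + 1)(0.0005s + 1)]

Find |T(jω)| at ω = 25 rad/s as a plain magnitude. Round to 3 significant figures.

0.000995

At ω = 25 rad/s:
pole (1 + j25·0.004) = 1 + j0.1 → |·| ≈ 1.005, ∠ ≈ 5.71°
pole (1 + j25·0.0005) = 1 + j0.0125 → |·| ≈ 1.0001, ∠ ≈ 0.72°
|T| = 0.001 · 1 / (1.005 · 1.0001) ≈ 0.00099493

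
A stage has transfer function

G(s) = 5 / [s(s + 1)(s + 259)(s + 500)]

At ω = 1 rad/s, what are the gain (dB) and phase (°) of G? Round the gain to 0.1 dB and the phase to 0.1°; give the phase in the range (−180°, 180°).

-91.3 dB, -135.3°

At s = jω = j1:
pole (s+1): 1 + j1 → |·| = √(1²+1²) = √2 ≈ 1.4142, ∠ = arctan(1/1) ≈ 45.00°
pole (s+259): 259 + j1 → |·| = √(259²+1²) = √67082 ≈ 259, ∠ = arctan(1/259) ≈ 0.22°
pole (s+500): 500 + j1 → |·| = √(500²+1²) = √250001 ≈ 500, ∠ = arctan(1/500) ≈ 0.11°
pole at origin: |s| = 1, ∠ = 90.00° (in denominator)
|G| = 5 / 1.8314e+05 ≈ 2.7302e-05
Gain = 20 log₁₀(2.7302e-05) ≈ -91.28 dB
∠G = 0.00° − 135.33° = -135.33°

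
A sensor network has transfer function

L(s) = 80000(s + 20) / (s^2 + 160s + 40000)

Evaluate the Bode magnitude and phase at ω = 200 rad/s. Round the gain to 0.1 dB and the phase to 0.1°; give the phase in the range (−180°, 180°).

At s = jω = j200:
zero (s+20): 20 + j200 → |·| = √(20²+200²) = √40400 ≈ 201, ∠ = arctan(200/20) ≈ 84.29°
quadratic: (j200)² + 160·j200 + 40000 = 0 + j32000 → |·| ≈ 32000, ∠ ≈ 90.00°
|L| = 80000 · 201 / 32000 ≈ 502.5
Gain = 20 log₁₀(502.5) ≈ 54.02 dB
∠L = 84.29° − 90.00° = -5.71°

54.0 dB, -5.7°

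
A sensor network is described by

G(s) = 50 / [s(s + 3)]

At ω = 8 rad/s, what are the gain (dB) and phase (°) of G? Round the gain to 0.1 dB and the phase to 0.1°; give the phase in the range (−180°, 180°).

-2.7 dB, -159.4°

At s = jω = j8:
pole (s+3): 3 + j8 → |·| = √(3²+8²) = √73 ≈ 8.544, ∠ = arctan(8/3) ≈ 69.44°
pole at origin: |s| = 8, ∠ = 90.00° (in denominator)
|G| = 50 / 68.352 ≈ 0.73151
Gain = 20 log₁₀(0.73151) ≈ -2.72 dB
∠G = 0.00° − 159.44° = -159.44°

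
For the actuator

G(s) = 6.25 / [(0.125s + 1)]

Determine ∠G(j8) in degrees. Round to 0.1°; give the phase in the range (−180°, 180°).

At ω = 8 rad/s:
pole (1 + j8·0.125) = 1 + j1 → |·| ≈ 1.4142, ∠ ≈ 45.00°
∠G = (0°) − (45.00°) = -45.00°

-45.0°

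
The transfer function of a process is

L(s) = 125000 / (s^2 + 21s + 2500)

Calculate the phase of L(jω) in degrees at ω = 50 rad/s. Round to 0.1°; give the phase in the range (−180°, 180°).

At s = jω = j50:
quadratic: (j50)² + 21·j50 + 2500 = 0 + j1050 → |·| ≈ 1050, ∠ ≈ 90.00°
∠L = 0.00° − 90.00° = -90.00°

-90.0°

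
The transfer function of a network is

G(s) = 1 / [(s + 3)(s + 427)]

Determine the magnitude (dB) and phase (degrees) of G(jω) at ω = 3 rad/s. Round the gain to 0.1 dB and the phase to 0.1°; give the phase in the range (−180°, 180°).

-65.2 dB, -45.4°

At s = jω = j3:
pole (s+3): 3 + j3 → |·| = √(3²+3²) = √18 ≈ 4.2426, ∠ = arctan(3/3) ≈ 45.00°
pole (s+427): 427 + j3 → |·| = √(427²+3²) = √182338 ≈ 427.01, ∠ = arctan(3/427) ≈ 0.40°
|G| = 1 / 1811.6 ≈ 0.000552
Gain = 20 log₁₀(0.000552) ≈ -65.16 dB
∠G = 0.00° − 45.40° = -45.40°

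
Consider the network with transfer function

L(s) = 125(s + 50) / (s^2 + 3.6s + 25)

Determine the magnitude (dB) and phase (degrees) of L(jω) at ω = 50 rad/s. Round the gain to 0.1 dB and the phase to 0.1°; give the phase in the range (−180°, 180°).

At s = jω = j50:
zero (s+50): 50 + j50 → |·| = √(50²+50²) = √5000 ≈ 70.711, ∠ = arctan(50/50) ≈ 45.00°
quadratic: (j50)² + 3.6·j50 + 25 = -2475 + j180 → |·| ≈ 2481.5, ∠ ≈ 175.84°
|L| = 125 · 70.711 / 2481.5 ≈ 3.5619
Gain = 20 log₁₀(3.5619) ≈ 11.03 dB
∠L = 45.00° − 175.84° = -130.84°

11.0 dB, -130.8°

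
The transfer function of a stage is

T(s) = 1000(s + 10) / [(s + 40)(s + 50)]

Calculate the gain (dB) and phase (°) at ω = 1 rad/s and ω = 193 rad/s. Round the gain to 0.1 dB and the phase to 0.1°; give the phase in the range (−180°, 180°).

ω = 1: 14.0 dB, 3.1°; ω = 193: 13.8 dB, -66.7°

At s = jω = j1:
zero (s+10): 10 + j1 → |·| = √(10²+1²) = √101 ≈ 10.05, ∠ = arctan(1/10) ≈ 5.71°
pole (s+40): 40 + j1 → |·| = √(40²+1²) = √1601 ≈ 40.012, ∠ = arctan(1/40) ≈ 1.43°
pole (s+50): 50 + j1 → |·| = √(50²+1²) = √2501 ≈ 50.01, ∠ = arctan(1/50) ≈ 1.15°
|T| = 1000 · 10.05 / 2001 ≈ 5.0225
Gain = 20 log₁₀(5.0225) ≈ 14.02 dB
∠T = 5.71° − 2.58° = 3.13°

At s = jω = j193:
zero (s+10): 10 + j193 → |·| = √(10²+193²) = √37349 ≈ 193.26, ∠ = arctan(193/10) ≈ 87.03°
pole (s+40): 40 + j193 → |·| = √(40²+193²) = √38849 ≈ 197.1, ∠ = arctan(193/40) ≈ 78.29°
pole (s+50): 50 + j193 → |·| = √(50²+193²) = √39749 ≈ 199.37, ∠ = arctan(193/50) ≈ 75.48°
|T| = 1000 · 193.26 / 39296 ≈ 4.9181
Gain = 20 log₁₀(4.9181) ≈ 13.84 dB
∠T = 87.03° − 153.77° = -66.74°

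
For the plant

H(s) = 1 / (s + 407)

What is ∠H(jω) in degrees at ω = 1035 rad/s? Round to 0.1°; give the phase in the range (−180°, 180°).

-68.5°

At s = jω = j1035:
pole (s+407): 407 + j1035 → |·| = √(407²+1035²) = √1236874 ≈ 1112.1, ∠ = arctan(1035/407) ≈ 68.53°
∠H = 0.00° − 68.53° = -68.53°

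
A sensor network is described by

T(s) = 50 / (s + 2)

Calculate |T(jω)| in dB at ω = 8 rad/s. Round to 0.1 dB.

Substitute s = j8:
Numerator: 50 = 50 + j0
Denominator: (j8) + 2 = 2 + j8
|N| = √(50² + 0²) ≈ 50, ∠N ≈ 0.00°
|D| = √(2² + 8²) ≈ 8.2462, ∠D ≈ 75.96°
|T| = 50 / 8.2462 ≈ 6.0634
Gain = 20 log₁₀(6.0634) ≈ 15.65 dB

15.7 dB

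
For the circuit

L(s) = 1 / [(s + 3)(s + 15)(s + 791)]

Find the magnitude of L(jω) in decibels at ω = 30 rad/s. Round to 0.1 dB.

-118.1 dB

At s = jω = j30:
pole (s+3): 3 + j30 → |·| = √(3²+30²) = √909 ≈ 30.15, ∠ = arctan(30/3) ≈ 84.29°
pole (s+15): 15 + j30 → |·| = √(15²+30²) = √1125 ≈ 33.541, ∠ = arctan(30/15) ≈ 63.43°
pole (s+791): 791 + j30 → |·| = √(791²+30²) = √626581 ≈ 791.57, ∠ = arctan(30/791) ≈ 2.17°
|L| = 1 / 8.0048e+05 ≈ 1.2493e-06
Gain = 20 log₁₀(1.2493e-06) ≈ -118.07 dB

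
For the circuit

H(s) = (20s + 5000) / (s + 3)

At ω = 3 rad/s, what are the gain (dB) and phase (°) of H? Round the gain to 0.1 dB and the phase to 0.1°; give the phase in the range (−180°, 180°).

61.4 dB, -44.3°

Substitute s = j3:
Numerator: 20(j3) + 5000 = 5000 + j60
Denominator: (j3) + 3 = 3 + j3
|N| = √(5000² + 60²) ≈ 5000.4, ∠N ≈ 0.69°
|D| = √(3² + 3²) ≈ 4.2426, ∠D ≈ 45.00°
|H| = 5000.4 / 4.2426 ≈ 1178.6
Gain = 20 log₁₀(1178.6) ≈ 61.43 dB
∠H = 0.69° − 45.00° = -44.31°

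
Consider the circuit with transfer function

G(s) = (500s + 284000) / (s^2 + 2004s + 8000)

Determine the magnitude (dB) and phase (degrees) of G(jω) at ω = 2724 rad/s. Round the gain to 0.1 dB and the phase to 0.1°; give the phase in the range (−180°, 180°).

-16.4 dB, -65.4°

Substitute s = j2724:
Numerator: 500(j2724) + 284000 = 284000 + j1362000
Denominator: (j2724)^2 + 2004(j2724) + 8000 = -7412176 + j5458896
|N| = √(284000² + 1362000²) ≈ 1.3913e+06, ∠N ≈ 78.22°
|D| = √(7412176² + 5458896²) ≈ 9.2054e+06, ∠D ≈ 143.63°
|G| = 1.3913e+06 / 9.2054e+06 ≈ 0.15114
Gain = 20 log₁₀(0.15114) ≈ -16.41 dB
∠G = 78.22° − 143.63° = -65.41°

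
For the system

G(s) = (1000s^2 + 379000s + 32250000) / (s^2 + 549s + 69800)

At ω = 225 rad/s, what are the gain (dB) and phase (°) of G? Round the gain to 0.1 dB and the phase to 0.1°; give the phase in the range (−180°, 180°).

56.9 dB, 21.0°

Substitute s = j225:
Numerator: 1000(j225)^2 + 379000(j225) + 32250000 = -18375000 + j85275000
Denominator: (j225)^2 + 549(j225) + 69800 = 19175 + j123525
|N| = √(18375000² + 85275000²) ≈ 8.7232e+07, ∠N ≈ 102.16°
|D| = √(19175² + 123525²) ≈ 1.25e+05, ∠D ≈ 81.18°
|G| = 8.7232e+07 / 1.25e+05 ≈ 697.86
Gain = 20 log₁₀(697.86) ≈ 56.88 dB
∠G = 102.16° − 81.18° = 20.98°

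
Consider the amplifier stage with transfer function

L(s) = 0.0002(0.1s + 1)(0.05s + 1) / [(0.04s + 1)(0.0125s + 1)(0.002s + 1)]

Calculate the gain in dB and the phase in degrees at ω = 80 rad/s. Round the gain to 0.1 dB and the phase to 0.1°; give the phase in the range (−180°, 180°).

-57.2 dB, 32.1°

At ω = 80 rad/s:
zero (1 + j80·0.1) = 1 + j8 → |·| ≈ 8.0623, ∠ ≈ 82.87°
zero (1 + j80·0.05) = 1 + j4 → |·| ≈ 4.1231, ∠ ≈ 75.96°
pole (1 + j80·0.04) = 1 + j3.2 → |·| ≈ 3.3526, ∠ ≈ 72.65°
pole (1 + j80·0.0125) = 1 + j1 → |·| ≈ 1.4142, ∠ ≈ 45.00°
pole (1 + j80·0.002) = 1 + j0.16 → |·| ≈ 1.0127, ∠ ≈ 9.09°
|L| = 0.0002 · 8.0623 · 4.1231 / (3.3526 · 1.4142 · 1.0127) ≈ 0.0013846
Gain = 20 log₁₀(0.0013846) ≈ -57.17 dB
∠L = (82.87° + 75.96°) − (72.65° + 45.00° + 9.09°) = 32.09°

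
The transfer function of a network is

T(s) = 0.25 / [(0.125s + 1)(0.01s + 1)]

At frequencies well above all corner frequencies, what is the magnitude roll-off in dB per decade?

-40 dB/decade

Each pole contributes −20 dB/decade at high frequency; each zero contributes +20 dB/decade.
Net: 0 zero(s) − 2 pole(s) → -40 dB/decade.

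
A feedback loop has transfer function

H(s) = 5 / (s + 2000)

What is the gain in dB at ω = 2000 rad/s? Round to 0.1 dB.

-55.1 dB

Substitute s = j2000:
Numerator: 5 = 5 + j0
Denominator: (j2000) + 2000 = 2000 + j2000
|N| = √(5² + 0²) ≈ 5, ∠N ≈ 0.00°
|D| = √(2000² + 2000²) ≈ 2828.4, ∠D ≈ 45.00°
|H| = 5 / 2828.4 ≈ 0.0017678
Gain = 20 log₁₀(0.0017678) ≈ -55.05 dB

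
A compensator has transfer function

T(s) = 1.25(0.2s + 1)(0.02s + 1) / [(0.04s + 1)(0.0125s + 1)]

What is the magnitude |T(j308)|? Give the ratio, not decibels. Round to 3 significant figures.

At ω = 308 rad/s:
zero (1 + j308·0.2) = 1 + j61.6 → |·| ≈ 61.608, ∠ ≈ 89.07°
zero (1 + j308·0.02) = 1 + j6.16 → |·| ≈ 6.2406, ∠ ≈ 80.78°
pole (1 + j308·0.04) = 1 + j12.32 → |·| ≈ 12.361, ∠ ≈ 85.36°
pole (1 + j308·0.0125) = 1 + j3.85 → |·| ≈ 3.9778, ∠ ≈ 75.44°
|T| = 1.25 · 61.608 · 6.2406 / (12.361 · 3.9778) ≈ 9.7741

9.77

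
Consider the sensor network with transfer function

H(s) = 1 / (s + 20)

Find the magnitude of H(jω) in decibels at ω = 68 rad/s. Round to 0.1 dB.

Substitute s = j68:
Numerator: 1 = 1 + j0
Denominator: (j68) + 20 = 20 + j68
|N| = √(1² + 0²) ≈ 1, ∠N ≈ 0.00°
|D| = √(20² + 68²) ≈ 70.88, ∠D ≈ 73.61°
|H| = 1 / 70.88 ≈ 0.014108
Gain = 20 log₁₀(0.014108) ≈ -37.01 dB

-37.0 dB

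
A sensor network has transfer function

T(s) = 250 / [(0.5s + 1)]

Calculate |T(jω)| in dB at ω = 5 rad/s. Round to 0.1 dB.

39.4 dB

At ω = 5 rad/s:
pole (1 + j5·0.5) = 1 + j2.5 → |·| ≈ 2.6926, ∠ ≈ 68.20°
|T| = 250 · 1 / (2.6926) ≈ 92.847
Gain = 20 log₁₀(92.847) ≈ 39.36 dB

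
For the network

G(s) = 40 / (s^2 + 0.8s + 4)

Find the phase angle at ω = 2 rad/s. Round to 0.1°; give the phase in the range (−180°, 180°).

-90.0°

At s = jω = j2:
quadratic: (j2)² + 0.8·j2 + 4 = 0 + j1.6 → |·| ≈ 1.6, ∠ ≈ 90.00°
∠G = 0.00° − 90.00° = -90.00°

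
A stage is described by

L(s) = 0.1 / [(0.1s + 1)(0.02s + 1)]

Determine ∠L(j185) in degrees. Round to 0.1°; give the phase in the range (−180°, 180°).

At ω = 185 rad/s:
pole (1 + j185·0.1) = 1 + j18.5 → |·| ≈ 18.527, ∠ ≈ 86.91°
pole (1 + j185·0.02) = 1 + j3.7 → |·| ≈ 3.8328, ∠ ≈ 74.88°
∠L = (0°) − (86.91° + 74.88°) = -161.79°

-161.8°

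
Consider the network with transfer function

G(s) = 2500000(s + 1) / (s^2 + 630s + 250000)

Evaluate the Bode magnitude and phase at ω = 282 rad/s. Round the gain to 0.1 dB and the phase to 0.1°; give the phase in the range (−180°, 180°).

At s = jω = j282:
zero (s+1): 1 + j282 → |·| = √(1²+282²) = √79525 ≈ 282, ∠ = arctan(282/1) ≈ 89.80°
quadratic: (j282)² + 630·j282 + 250000 = 170476 + j177660 → |·| ≈ 2.4622e+05, ∠ ≈ 46.18°
|G| = 2500000 · 282 / 2.4622e+05 ≈ 2863.3
Gain = 20 log₁₀(2863.3) ≈ 69.14 dB
∠G = 89.80° − 46.18° = 43.62°

69.1 dB, 43.6°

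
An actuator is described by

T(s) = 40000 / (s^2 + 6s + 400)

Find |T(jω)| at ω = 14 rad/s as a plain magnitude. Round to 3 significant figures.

At s = jω = j14:
quadratic: (j14)² + 6·j14 + 400 = 204 + j84 → |·| ≈ 220.62, ∠ ≈ 22.38°
|T| = 40000 / 220.62 ≈ 181.31

181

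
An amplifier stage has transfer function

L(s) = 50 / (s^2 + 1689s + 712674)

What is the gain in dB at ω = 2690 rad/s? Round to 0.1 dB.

Substitute s = j2690:
Numerator: 50 = 50 + j0
Denominator: (j2690)^2 + 1689(j2690) + 712674 = -6523426 + j4543410
|N| = √(50² + 0²) ≈ 50, ∠N ≈ 0.00°
|D| = √(6523426² + 4543410²) ≈ 7.9497e+06, ∠D ≈ 145.14°
|L| = 50 / 7.9497e+06 ≈ 6.2895e-06
Gain = 20 log₁₀(6.2895e-06) ≈ -104.03 dB

-104.0 dB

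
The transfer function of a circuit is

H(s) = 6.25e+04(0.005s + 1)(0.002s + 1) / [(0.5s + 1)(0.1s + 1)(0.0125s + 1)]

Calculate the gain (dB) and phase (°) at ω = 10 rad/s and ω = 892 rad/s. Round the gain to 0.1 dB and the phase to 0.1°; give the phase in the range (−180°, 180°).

ω = 10: 78.7 dB, -126.8°; ω = 892: 2.4 dB, -126.0°

At ω = 10 rad/s:
zero (1 + j10·0.005) = 1 + j0.05 → |·| ≈ 1.0012, ∠ ≈ 2.86°
zero (1 + j10·0.002) = 1 + j0.02 → |·| ≈ 1.0002, ∠ ≈ 1.15°
pole (1 + j10·0.5) = 1 + j5 → |·| ≈ 5.099, ∠ ≈ 78.69°
pole (1 + j10·0.1) = 1 + j1 → |·| ≈ 1.4142, ∠ ≈ 45.00°
pole (1 + j10·0.0125) = 1 + j0.125 → |·| ≈ 1.0078, ∠ ≈ 7.13°
|H| = 6.25e+04 · 1.0012 · 1.0002 / (5.099 · 1.4142 · 1.0078) ≈ 8612.3
Gain = 20 log₁₀(8612.3) ≈ 78.70 dB
∠H = (2.86° + 1.15°) − (78.69° + 45.00° + 7.13°) = -126.81°

At ω = 892 rad/s:
zero (1 + j892·0.005) = 1 + j4.46 → |·| ≈ 4.5707, ∠ ≈ 77.36°
zero (1 + j892·0.002) = 1 + j1.784 → |·| ≈ 2.0452, ∠ ≈ 60.73°
pole (1 + j892·0.5) = 1 + j446 → |·| ≈ 446, ∠ ≈ 89.87°
pole (1 + j892·0.1) = 1 + j89.2 → |·| ≈ 89.206, ∠ ≈ 89.36°
pole (1 + j892·0.0125) = 1 + j11.15 → |·| ≈ 11.195, ∠ ≈ 84.88°
|H| = 6.25e+04 · 4.5707 · 2.0452 / (446 · 89.206 · 11.195) ≈ 1.3117
Gain = 20 log₁₀(1.3117) ≈ 2.36 dB
∠H = (77.36° + 60.73°) − (89.87° + 89.36° + 84.88°) = -126.02°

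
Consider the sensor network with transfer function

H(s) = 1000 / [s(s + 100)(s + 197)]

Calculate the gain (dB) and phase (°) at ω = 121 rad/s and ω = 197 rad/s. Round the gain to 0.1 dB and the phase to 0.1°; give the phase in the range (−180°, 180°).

At s = jω = j121:
pole (s+100): 100 + j121 → |·| = √(100²+121²) = √24641 ≈ 156.97, ∠ = arctan(121/100) ≈ 50.43°
pole (s+197): 197 + j121 → |·| = √(197²+121²) = √53450 ≈ 231.19, ∠ = arctan(121/197) ≈ 31.56°
pole at origin: |s| = 121, ∠ = 90.00° (in denominator)
|H| = 1000 / 4.3911e+06 ≈ 0.00022773
Gain = 20 log₁₀(0.00022773) ≈ -72.85 dB
∠H = 0.00° − 171.99° = -171.99°

At s = jω = j197:
pole (s+100): 100 + j197 → |·| = √(100²+197²) = √48809 ≈ 220.93, ∠ = arctan(197/100) ≈ 63.09°
pole (s+197): 197 + j197 → |·| = √(197²+197²) = √77618 ≈ 278.6, ∠ = arctan(197/197) ≈ 45.00°
pole at origin: |s| = 197, ∠ = 90.00° (in denominator)
|H| = 1000 / 1.2126e+07 ≈ 8.2467e-05
Gain = 20 log₁₀(8.2467e-05) ≈ -81.67 dB
∠H = 0.00° − 198.09° = -198.09° ≡ 161.91° (principal value)

ω = 121: -72.9 dB, -172.0°; ω = 197: -81.7 dB, 161.9°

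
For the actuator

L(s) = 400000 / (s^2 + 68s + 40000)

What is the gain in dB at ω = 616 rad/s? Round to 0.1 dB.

1.4 dB

At s = jω = j616:
quadratic: (j616)² + 68·j616 + 40000 = -339456 + j41888 → |·| ≈ 3.4203e+05, ∠ ≈ 172.97°
|L| = 400000 / 3.4203e+05 ≈ 1.1695
Gain = 20 log₁₀(1.1695) ≈ 1.36 dB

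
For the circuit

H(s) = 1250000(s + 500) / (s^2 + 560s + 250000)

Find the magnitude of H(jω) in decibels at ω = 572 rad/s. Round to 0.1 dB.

At s = jω = j572:
zero (s+500): 500 + j572 → |·| = √(500²+572²) = √577184 ≈ 759.73, ∠ = arctan(572/500) ≈ 48.84°
quadratic: (j572)² + 560·j572 + 250000 = -77184 + j320320 → |·| ≈ 3.2949e+05, ∠ ≈ 103.55°
|H| = 1250000 · 759.73 / 3.2949e+05 ≈ 2882.2
Gain = 20 log₁₀(2882.2) ≈ 69.19 dB

69.2 dB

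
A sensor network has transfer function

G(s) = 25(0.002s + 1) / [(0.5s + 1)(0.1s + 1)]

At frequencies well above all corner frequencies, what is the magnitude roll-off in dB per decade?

-20 dB/decade

Each pole contributes −20 dB/decade at high frequency; each zero contributes +20 dB/decade.
Net: 1 zero(s) − 2 pole(s) → -20 dB/decade.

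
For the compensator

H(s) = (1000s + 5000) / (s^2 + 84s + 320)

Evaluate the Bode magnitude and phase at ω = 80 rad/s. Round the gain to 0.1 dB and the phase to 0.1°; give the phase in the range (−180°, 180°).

Substitute s = j80:
Numerator: 1000(j80) + 5000 = 5000 + j80000
Denominator: (j80)^2 + 84(j80) + 320 = -6080 + j6720
|N| = √(5000² + 80000²) ≈ 80156, ∠N ≈ 86.42°
|D| = √(6080² + 6720²) ≈ 9062.3, ∠D ≈ 132.14°
|H| = 80156 / 9062.3 ≈ 8.845
Gain = 20 log₁₀(8.845) ≈ 18.93 dB
∠H = 86.42° − 132.14° = -45.72°

18.9 dB, -45.7°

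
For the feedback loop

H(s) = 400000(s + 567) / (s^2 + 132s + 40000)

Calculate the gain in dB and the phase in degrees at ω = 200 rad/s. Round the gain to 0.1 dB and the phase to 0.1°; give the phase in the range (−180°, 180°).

At s = jω = j200:
zero (s+567): 567 + j200 → |·| = √(567²+200²) = √361489 ≈ 601.24, ∠ = arctan(200/567) ≈ 19.43°
quadratic: (j200)² + 132·j200 + 40000 = 0 + j26400 → |·| ≈ 26400, ∠ ≈ 90.00°
|H| = 400000 · 601.24 / 26400 ≈ 9109.7
Gain = 20 log₁₀(9109.7) ≈ 79.19 dB
∠H = 19.43° − 90.00° = -70.57°

79.2 dB, -70.6°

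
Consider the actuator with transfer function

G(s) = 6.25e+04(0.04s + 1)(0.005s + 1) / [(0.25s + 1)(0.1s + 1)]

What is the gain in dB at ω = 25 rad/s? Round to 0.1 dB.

74.4 dB

At ω = 25 rad/s:
zero (1 + j25·0.04) = 1 + j1 → |·| ≈ 1.4142, ∠ ≈ 45.00°
zero (1 + j25·0.005) = 1 + j0.125 → |·| ≈ 1.0078, ∠ ≈ 7.13°
pole (1 + j25·0.25) = 1 + j6.25 → |·| ≈ 6.3295, ∠ ≈ 80.91°
pole (1 + j25·0.1) = 1 + j2.5 → |·| ≈ 2.6926, ∠ ≈ 68.20°
|G| = 6.25e+04 · 1.4142 · 1.0078 / (6.3295 · 2.6926) ≈ 5226.7
Gain = 20 log₁₀(5226.7) ≈ 74.36 dB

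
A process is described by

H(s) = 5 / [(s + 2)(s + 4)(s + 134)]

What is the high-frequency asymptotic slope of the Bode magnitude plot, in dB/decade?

-60 dB/decade

Each pole contributes −20 dB/decade at high frequency; each zero contributes +20 dB/decade.
Net: 0 zero(s) − 3 pole(s) → -60 dB/decade.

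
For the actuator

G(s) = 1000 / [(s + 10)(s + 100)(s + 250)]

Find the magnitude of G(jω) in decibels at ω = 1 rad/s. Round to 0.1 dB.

At s = jω = j1:
pole (s+10): 10 + j1 → |·| = √(10²+1²) = √101 ≈ 10.05, ∠ = arctan(1/10) ≈ 5.71°
pole (s+100): 100 + j1 → |·| = √(100²+1²) = √10001 ≈ 100, ∠ = arctan(1/100) ≈ 0.57°
pole (s+250): 250 + j1 → |·| = √(250²+1²) = √62501 ≈ 250, ∠ = arctan(1/250) ≈ 0.23°
|G| = 1000 / 2.5125e+05 ≈ 0.0039801
Gain = 20 log₁₀(0.0039801) ≈ -48.00 dB

-48.0 dB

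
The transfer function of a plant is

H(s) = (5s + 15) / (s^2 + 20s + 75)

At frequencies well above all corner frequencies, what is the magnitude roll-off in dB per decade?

Each pole contributes −20 dB/decade at high frequency; each zero contributes +20 dB/decade.
Net: 1 zero(s) − 2 pole(s) → -20 dB/decade.

-20 dB/decade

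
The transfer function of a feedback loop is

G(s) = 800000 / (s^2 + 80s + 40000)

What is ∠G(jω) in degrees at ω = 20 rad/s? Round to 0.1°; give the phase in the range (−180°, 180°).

At s = jω = j20:
quadratic: (j20)² + 80·j20 + 40000 = 39600 + j1600 → |·| ≈ 39632, ∠ ≈ 2.31°
∠G = 0.00° − 2.31° = -2.31°

-2.3°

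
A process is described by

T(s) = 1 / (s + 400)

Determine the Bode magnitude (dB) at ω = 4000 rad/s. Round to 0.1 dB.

Substitute s = j4000:
Numerator: 1 = 1 + j0
Denominator: (j4000) + 400 = 400 + j4000
|N| = √(1² + 0²) ≈ 1, ∠N ≈ 0.00°
|D| = √(400² + 4000²) ≈ 4020, ∠D ≈ 84.29°
|T| = 1 / 4020 ≈ 0.00024876
Gain = 20 log₁₀(0.00024876) ≈ -72.08 dB

-72.1 dB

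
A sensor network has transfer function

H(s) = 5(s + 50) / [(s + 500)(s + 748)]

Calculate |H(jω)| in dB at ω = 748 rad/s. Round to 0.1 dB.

At s = jω = j748:
zero (s+50): 50 + j748 → |·| = √(50²+748²) = √562004 ≈ 749.67, ∠ = arctan(748/50) ≈ 86.18°
pole (s+500): 500 + j748 → |·| = √(500²+748²) = √809504 ≈ 899.72, ∠ = arctan(748/500) ≈ 56.24°
pole (s+748): 748 + j748 → |·| = √(748²+748²) = √1119008 ≈ 1057.8, ∠ = arctan(748/748) ≈ 45.00°
|H| = 5 · 749.67 / 9.5172e+05 ≈ 0.0039385
Gain = 20 log₁₀(0.0039385) ≈ -48.09 dB

-48.1 dB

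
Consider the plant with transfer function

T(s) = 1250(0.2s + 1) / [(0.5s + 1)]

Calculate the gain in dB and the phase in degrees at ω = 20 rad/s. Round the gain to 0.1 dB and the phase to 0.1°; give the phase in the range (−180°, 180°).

54.2 dB, -8.3°

At ω = 20 rad/s:
zero (1 + j20·0.2) = 1 + j4 → |·| ≈ 4.1231, ∠ ≈ 75.96°
pole (1 + j20·0.5) = 1 + j10 → |·| ≈ 10.05, ∠ ≈ 84.29°
|T| = 1250 · 4.1231 / (10.05) ≈ 512.82
Gain = 20 log₁₀(512.82) ≈ 54.20 dB
∠T = (75.96°) − (84.29°) = -8.33°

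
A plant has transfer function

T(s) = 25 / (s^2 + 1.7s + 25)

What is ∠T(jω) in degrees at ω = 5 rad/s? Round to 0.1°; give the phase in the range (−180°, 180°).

At s = jω = j5:
quadratic: (j5)² + 1.7·j5 + 25 = 0 + j8.5 → |·| ≈ 8.5, ∠ ≈ 90.00°
∠T = 0.00° − 90.00° = -90.00°

-90.0°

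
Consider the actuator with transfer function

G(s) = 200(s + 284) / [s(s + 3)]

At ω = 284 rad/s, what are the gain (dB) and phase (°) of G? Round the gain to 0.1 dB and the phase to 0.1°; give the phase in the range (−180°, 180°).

-0.0 dB, -134.4°

At s = jω = j284:
zero (s+284): 284 + j284 → |·| = √(284²+284²) = √161312 ≈ 401.64, ∠ = arctan(284/284) ≈ 45.00°
pole (s+3): 3 + j284 → |·| = √(3²+284²) = √80665 ≈ 284.02, ∠ = arctan(284/3) ≈ 89.39°
pole at origin: |s| = 284, ∠ = 90.00° (in denominator)
|G| = 200 · 401.64 / 80662 ≈ 0.99586
Gain = 20 log₁₀(0.99586) ≈ -0.04 dB
∠G = 45.00° − 179.39° = -134.39°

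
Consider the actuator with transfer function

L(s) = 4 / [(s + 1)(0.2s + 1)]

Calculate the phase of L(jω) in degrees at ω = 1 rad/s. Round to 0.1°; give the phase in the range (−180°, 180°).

-56.3°

At ω = 1 rad/s:
pole (1 + j1·1) = 1 + j1 → |·| ≈ 1.4142, ∠ ≈ 45.00°
pole (1 + j1·0.2) = 1 + j0.2 → |·| ≈ 1.0198, ∠ ≈ 11.31°
∠L = (0°) − (45.00° + 11.31°) = -56.31°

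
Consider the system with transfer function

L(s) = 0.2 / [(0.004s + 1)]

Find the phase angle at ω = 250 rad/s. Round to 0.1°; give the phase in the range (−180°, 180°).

-45.0°

At ω = 250 rad/s:
pole (1 + j250·0.004) = 1 + j1 → |·| ≈ 1.4142, ∠ ≈ 45.00°
∠L = (0°) − (45.00°) = -45.00°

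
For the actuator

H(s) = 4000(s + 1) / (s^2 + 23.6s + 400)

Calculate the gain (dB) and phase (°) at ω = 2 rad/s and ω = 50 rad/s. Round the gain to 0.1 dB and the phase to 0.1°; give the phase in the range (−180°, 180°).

ω = 2: 27.0 dB, 56.6°; ω = 50: 38.4 dB, -61.8°

At s = jω = j2:
zero (s+1): 1 + j2 → |·| = √(1²+2²) = √5 ≈ 2.2361, ∠ = arctan(2/1) ≈ 63.43°
quadratic: (j2)² + 23.6·j2 + 400 = 396 + j47.2 → |·| ≈ 398.8, ∠ ≈ 6.80°
|H| = 4000 · 2.2361 / 398.8 ≈ 22.428
Gain = 20 log₁₀(22.428) ≈ 27.02 dB
∠H = 63.43° − 6.80° = 56.63°

At s = jω = j50:
zero (s+1): 1 + j50 → |·| = √(1²+50²) = √2501 ≈ 50.01, ∠ = arctan(50/1) ≈ 88.85°
quadratic: (j50)² + 23.6·j50 + 400 = -2100 + j1180 → |·| ≈ 2408.8, ∠ ≈ 150.67°
|H| = 4000 · 50.01 / 2408.8 ≈ 83.045
Gain = 20 log₁₀(83.045) ≈ 38.39 dB
∠H = 88.85° − 150.67° = -61.82°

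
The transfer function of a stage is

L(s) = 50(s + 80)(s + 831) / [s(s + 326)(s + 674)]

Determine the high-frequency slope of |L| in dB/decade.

-20 dB/decade

Each pole contributes −20 dB/decade at high frequency; each zero contributes +20 dB/decade.
Net: 2 zero(s) − 3 pole(s) → -20 dB/decade.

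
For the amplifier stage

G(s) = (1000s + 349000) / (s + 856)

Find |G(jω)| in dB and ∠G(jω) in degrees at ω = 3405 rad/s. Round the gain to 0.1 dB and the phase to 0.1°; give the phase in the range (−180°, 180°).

Substitute s = j3405:
Numerator: 1000(j3405) + 349000 = 349000 + j3405000
Denominator: (j3405) + 856 = 856 + j3405
|N| = √(349000² + 3405000²) ≈ 3.4228e+06, ∠N ≈ 84.15°
|D| = √(856² + 3405²) ≈ 3510.9, ∠D ≈ 75.89°
|G| = 3.4228e+06 / 3510.9 ≈ 974.91
Gain = 20 log₁₀(974.91) ≈ 59.78 dB
∠G = 84.15° − 75.89° = 8.26°

59.8 dB, 8.3°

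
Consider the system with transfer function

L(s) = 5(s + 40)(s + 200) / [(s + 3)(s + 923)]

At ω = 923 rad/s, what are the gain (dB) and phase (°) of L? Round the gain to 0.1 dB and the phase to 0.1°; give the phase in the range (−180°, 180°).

11.2 dB, 30.5°

At s = jω = j923:
zero (s+40): 40 + j923 → |·| = √(40²+923²) = √853529 ≈ 923.87, ∠ = arctan(923/40) ≈ 87.52°
zero (s+200): 200 + j923 → |·| = √(200²+923²) = √891929 ≈ 944.42, ∠ = arctan(923/200) ≈ 77.77°
pole (s+3): 3 + j923 → |·| = √(3²+923²) = √851938 ≈ 923, ∠ = arctan(923/3) ≈ 89.81°
pole (s+923): 923 + j923 → |·| = √(923²+923²) = √1703858 ≈ 1305.3, ∠ = arctan(923/923) ≈ 45.00°
|L| = 5 · 8.7252e+05 / 1.2048e+06 ≈ 3.621
Gain = 20 log₁₀(3.621) ≈ 11.18 dB
∠L = 165.29° − 134.81° = 30.48°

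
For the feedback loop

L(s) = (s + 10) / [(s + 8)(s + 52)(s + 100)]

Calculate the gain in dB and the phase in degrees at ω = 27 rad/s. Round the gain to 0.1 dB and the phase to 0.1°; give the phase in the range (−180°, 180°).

At s = jω = j27:
zero (s+10): 10 + j27 → |·| = √(10²+27²) = √829 ≈ 28.792, ∠ = arctan(27/10) ≈ 69.68°
pole (s+8): 8 + j27 → |·| = √(8²+27²) = √793 ≈ 28.16, ∠ = arctan(27/8) ≈ 73.50°
pole (s+52): 52 + j27 → |·| = √(52²+27²) = √3433 ≈ 58.592, ∠ = arctan(27/52) ≈ 27.44°
pole (s+100): 100 + j27 → |·| = √(100²+27²) = √10729 ≈ 103.58, ∠ = arctan(27/100) ≈ 15.11°
|L| = 1 · 28.792 / 1.709e+05 ≈ 0.00016847
Gain = 20 log₁₀(0.00016847) ≈ -75.47 dB
∠L = 69.68° − 116.05° = -46.37°

-75.5 dB, -46.4°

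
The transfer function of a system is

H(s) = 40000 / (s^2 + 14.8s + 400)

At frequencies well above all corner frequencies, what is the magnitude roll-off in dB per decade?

-40 dB/decade

Each pole contributes −20 dB/decade at high frequency; each zero contributes +20 dB/decade.
Net: 0 zero(s) − 2 pole(s) → -40 dB/decade.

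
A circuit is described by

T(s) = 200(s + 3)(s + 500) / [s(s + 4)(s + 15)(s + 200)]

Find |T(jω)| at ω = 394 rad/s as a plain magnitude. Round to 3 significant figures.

At s = jω = j394:
zero (s+3): 3 + j394 → |·| = √(3²+394²) = √155245 ≈ 394.01, ∠ = arctan(394/3) ≈ 89.56°
zero (s+500): 500 + j394 → |·| = √(500²+394²) = √405236 ≈ 636.58, ∠ = arctan(394/500) ≈ 38.24°
pole (s+4): 4 + j394 → |·| = √(4²+394²) = √155252 ≈ 394.02, ∠ = arctan(394/4) ≈ 89.42°
pole (s+15): 15 + j394 → |·| = √(15²+394²) = √155461 ≈ 394.29, ∠ = arctan(394/15) ≈ 87.82°
pole (s+200): 200 + j394 → |·| = √(200²+394²) = √195236 ≈ 441.86, ∠ = arctan(394/200) ≈ 63.09°
pole at origin: |s| = 394, ∠ = 90.00° (in denominator)
|T| = 200 · 2.5082e+05 / 2.7047e+10 ≈ 0.0018547

0.00185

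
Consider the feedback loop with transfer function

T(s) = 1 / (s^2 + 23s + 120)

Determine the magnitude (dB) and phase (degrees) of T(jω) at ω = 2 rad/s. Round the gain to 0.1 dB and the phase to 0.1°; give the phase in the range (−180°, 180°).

Substitute s = j2:
Numerator: 1 = 1 + j0
Denominator: (j2)^2 + 23(j2) + 120 = 116 + j46
|N| = √(1² + 0²) ≈ 1, ∠N ≈ 0.00°
|D| = √(116² + 46²) ≈ 124.79, ∠D ≈ 21.63°
|T| = 1 / 124.79 ≈ 0.0080135
Gain = 20 log₁₀(0.0080135) ≈ -41.92 dB
∠T = 0.00° − 21.63° = -21.63°

-41.9 dB, -21.6°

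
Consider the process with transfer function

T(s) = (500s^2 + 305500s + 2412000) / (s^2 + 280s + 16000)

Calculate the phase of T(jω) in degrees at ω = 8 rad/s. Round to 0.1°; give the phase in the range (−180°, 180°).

Substitute s = j8:
Numerator: 500(j8)^2 + 305500(j8) + 2412000 = 2380000 + j2444000
Denominator: (j8)^2 + 280(j8) + 16000 = 15936 + j2240
|N| = √(2380000² + 2444000²) ≈ 3.4114e+06, ∠N ≈ 45.76°
|D| = √(15936² + 2240²) ≈ 16093, ∠D ≈ 8.00°
∠T = 45.76° − 8.00° = 37.76°

37.8°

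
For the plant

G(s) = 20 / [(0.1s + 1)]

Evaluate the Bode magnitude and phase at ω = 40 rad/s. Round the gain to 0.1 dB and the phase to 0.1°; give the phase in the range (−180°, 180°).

13.7 dB, -76.0°

At ω = 40 rad/s:
pole (1 + j40·0.1) = 1 + j4 → |·| ≈ 4.1231, ∠ ≈ 75.96°
|G| = 20 · 1 / (4.1231) ≈ 4.8507
Gain = 20 log₁₀(4.8507) ≈ 13.72 dB
∠G = (0°) − (75.96°) = -75.96°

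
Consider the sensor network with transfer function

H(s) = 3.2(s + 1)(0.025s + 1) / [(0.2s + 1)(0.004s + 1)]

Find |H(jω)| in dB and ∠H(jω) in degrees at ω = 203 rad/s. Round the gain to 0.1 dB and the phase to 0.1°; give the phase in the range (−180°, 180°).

At ω = 203 rad/s:
zero (1 + j203·1) = 1 + j203 → |·| ≈ 203, ∠ ≈ 89.72°
zero (1 + j203·0.025) = 1 + j5.075 → |·| ≈ 5.1726, ∠ ≈ 78.85°
pole (1 + j203·0.2) = 1 + j40.6 → |·| ≈ 40.612, ∠ ≈ 88.59°
pole (1 + j203·0.004) = 1 + j0.812 → |·| ≈ 1.2882, ∠ ≈ 39.08°
|H| = 3.2 · 203 · 5.1726 / (40.612 · 1.2882) ≈ 64.227
Gain = 20 log₁₀(64.227) ≈ 36.15 dB
∠H = (89.72° + 78.85°) − (88.59° + 39.08°) = 40.90°

36.2 dB, 40.9°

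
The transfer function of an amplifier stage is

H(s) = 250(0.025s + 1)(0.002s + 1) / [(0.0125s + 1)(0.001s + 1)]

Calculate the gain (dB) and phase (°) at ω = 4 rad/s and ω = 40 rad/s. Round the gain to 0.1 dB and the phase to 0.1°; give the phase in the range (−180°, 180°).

At ω = 4 rad/s:
zero (1 + j4·0.025) = 1 + j0.1 → |·| ≈ 1.005, ∠ ≈ 5.71°
zero (1 + j4·0.002) = 1 + j0.008 → |·| ≈ 1, ∠ ≈ 0.46°
pole (1 + j4·0.0125) = 1 + j0.05 → |·| ≈ 1.0012, ∠ ≈ 2.86°
pole (1 + j4·0.001) = 1 + j0.004 → |·| ≈ 1, ∠ ≈ 0.23°
|H| = 250 · 1.005 · 1 / (1.0012 · 1) ≈ 250.95
Gain = 20 log₁₀(250.95) ≈ 47.99 dB
∠H = (5.71° + 0.46°) − (2.86° + 0.23°) = 3.08°

At ω = 40 rad/s:
zero (1 + j40·0.025) = 1 + j1 → |·| ≈ 1.4142, ∠ ≈ 45.00°
zero (1 + j40·0.002) = 1 + j0.08 → |·| ≈ 1.0032, ∠ ≈ 4.57°
pole (1 + j40·0.0125) = 1 + j0.5 → |·| ≈ 1.118, ∠ ≈ 26.57°
pole (1 + j40·0.001) = 1 + j0.04 → |·| ≈ 1.0008, ∠ ≈ 2.29°
|H| = 250 · 1.4142 · 1.0032 / (1.118 · 1.0008) ≈ 316.99
Gain = 20 log₁₀(316.99) ≈ 50.02 dB
∠H = (45.00° + 4.57°) − (26.57° + 2.29°) = 20.71°

ω = 4: 48.0 dB, 3.1°; ω = 40: 50.0 dB, 20.7°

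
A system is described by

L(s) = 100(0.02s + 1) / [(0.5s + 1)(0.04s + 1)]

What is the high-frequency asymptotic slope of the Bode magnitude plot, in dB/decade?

-20 dB/decade

Each pole contributes −20 dB/decade at high frequency; each zero contributes +20 dB/decade.
Net: 1 zero(s) − 2 pole(s) → -20 dB/decade.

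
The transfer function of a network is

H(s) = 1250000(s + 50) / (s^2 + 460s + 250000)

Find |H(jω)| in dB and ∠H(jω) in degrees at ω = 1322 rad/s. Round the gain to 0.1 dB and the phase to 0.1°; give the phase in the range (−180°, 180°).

60.2 dB, -70.1°

At s = jω = j1322:
zero (s+50): 50 + j1322 → |·| = √(50²+1322²) = √1750184 ≈ 1322.9, ∠ = arctan(1322/50) ≈ 87.83°
quadratic: (j1322)² + 460·j1322 + 250000 = -1497684 + j608120 → |·| ≈ 1.6164e+06, ∠ ≈ 157.90°
|H| = 1250000 · 1322.9 / 1.6164e+06 ≈ 1023
Gain = 20 log₁₀(1023) ≈ 60.20 dB
∠H = 87.83° − 157.90° = -70.07°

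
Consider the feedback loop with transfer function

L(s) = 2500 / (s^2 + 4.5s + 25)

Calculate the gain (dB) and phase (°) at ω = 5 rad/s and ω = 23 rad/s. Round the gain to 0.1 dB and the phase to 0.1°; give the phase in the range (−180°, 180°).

At s = jω = j5:
quadratic: (j5)² + 4.5·j5 + 25 = 0 + j22.5 → |·| ≈ 22.5, ∠ ≈ 90.00°
|L| = 2500 / 22.5 ≈ 111.11
Gain = 20 log₁₀(111.11) ≈ 40.92 dB
∠L = 0.00° − 90.00° = -90.00°

At s = jω = j23:
quadratic: (j23)² + 4.5·j23 + 25 = -504 + j103.5 → |·| ≈ 514.52, ∠ ≈ 168.40°
|L| = 2500 / 514.52 ≈ 4.8589
Gain = 20 log₁₀(4.8589) ≈ 13.73 dB
∠L = 0.00° − 168.40° = -168.40°

ω = 5: 40.9 dB, -90.0°; ω = 23: 13.7 dB, -168.4°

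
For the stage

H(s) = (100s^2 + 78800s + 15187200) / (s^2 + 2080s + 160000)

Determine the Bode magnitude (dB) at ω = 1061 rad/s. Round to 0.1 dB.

Substitute s = j1061:
Numerator: 100(j1061)^2 + 78800(j1061) + 15187200 = -97384900 + j83606800
Denominator: (j1061)^2 + 2080(j1061) + 160000 = -965721 + j2206880
|N| = √(97384900² + 83606800²) ≈ 1.2835e+08, ∠N ≈ 139.35°
|D| = √(965721² + 2206880²) ≈ 2.4089e+06, ∠D ≈ 113.63°
|H| = 1.2835e+08 / 2.4089e+06 ≈ 53.282
Gain = 20 log₁₀(53.282) ≈ 34.53 dB

34.5 dB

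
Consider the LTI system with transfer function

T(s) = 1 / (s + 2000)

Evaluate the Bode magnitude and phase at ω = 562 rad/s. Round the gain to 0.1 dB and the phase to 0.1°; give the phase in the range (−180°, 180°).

-66.4 dB, -15.7°

At s = jω = j562:
pole (s+2000): 2000 + j562 → |·| = √(2000²+562²) = √4315844 ≈ 2077.5, ∠ = arctan(562/2000) ≈ 15.70°
|T| = 1 / 2077.5 ≈ 0.00048135
Gain = 20 log₁₀(0.00048135) ≈ -66.35 dB
∠T = 0.00° − 15.70° = -15.70°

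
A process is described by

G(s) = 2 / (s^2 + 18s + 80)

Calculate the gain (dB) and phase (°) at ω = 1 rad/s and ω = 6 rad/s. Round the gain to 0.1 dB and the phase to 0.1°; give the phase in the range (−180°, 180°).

Substitute s = j1:
Numerator: 2 = 2 + j0
Denominator: (j1)^2 + 18(j1) + 80 = 79 + j18
|N| = √(2² + 0²) ≈ 2, ∠N ≈ 0.00°
|D| = √(79² + 18²) ≈ 81.025, ∠D ≈ 12.84°
|G| = 2 / 81.025 ≈ 0.024684
Gain = 20 log₁₀(0.024684) ≈ -32.15 dB
∠G = 0.00° − 12.84° = -12.84°

Substitute s = j6:
Numerator: 2 = 2 + j0
Denominator: (j6)^2 + 18(j6) + 80 = 44 + j108
|N| = √(2² + 0²) ≈ 2, ∠N ≈ 0.00°
|D| = √(44² + 108²) ≈ 116.62, ∠D ≈ 67.83°
|G| = 2 / 116.62 ≈ 0.01715
Gain = 20 log₁₀(0.01715) ≈ -35.31 dB
∠G = 0.00° − 67.83° = -67.83°

ω = 1: -32.2 dB, -12.8°; ω = 6: -35.3 dB, -67.8°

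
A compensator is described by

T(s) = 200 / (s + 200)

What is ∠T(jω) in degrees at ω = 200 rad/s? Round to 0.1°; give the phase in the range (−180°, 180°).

-45.0°

At s = jω = j200:
pole (s+200): 200 + j200 → |·| = √(200²+200²) = √80000 ≈ 282.84, ∠ = arctan(200/200) ≈ 45.00°
∠T = 0.00° − 45.00° = -45.00°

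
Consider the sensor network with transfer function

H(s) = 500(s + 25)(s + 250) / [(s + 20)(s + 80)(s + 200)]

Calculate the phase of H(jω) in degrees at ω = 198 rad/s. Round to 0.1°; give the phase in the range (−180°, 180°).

At s = jω = j198:
zero (s+25): 25 + j198 → |·| = √(25²+198²) = √39829 ≈ 199.57, ∠ = arctan(198/25) ≈ 82.80°
zero (s+250): 250 + j198 → |·| = √(250²+198²) = √101704 ≈ 318.91, ∠ = arctan(198/250) ≈ 38.38°
pole (s+20): 20 + j198 → |·| = √(20²+198²) = √39604 ≈ 199.01, ∠ = arctan(198/20) ≈ 84.23°
pole (s+80): 80 + j198 → |·| = √(80²+198²) = √45604 ≈ 213.55, ∠ = arctan(198/80) ≈ 68.00°
pole (s+200): 200 + j198 → |·| = √(200²+198²) = √79204 ≈ 281.43, ∠ = arctan(198/200) ≈ 44.71°
∠H = 121.18° − 196.94° = -75.76°

-75.8°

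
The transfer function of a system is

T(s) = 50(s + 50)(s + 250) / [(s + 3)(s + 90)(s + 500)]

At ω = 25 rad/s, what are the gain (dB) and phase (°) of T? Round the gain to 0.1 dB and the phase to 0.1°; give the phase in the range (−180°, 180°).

-4.5 dB, -69.3°

At s = jω = j25:
zero (s+50): 50 + j25 → |·| = √(50²+25²) = √3125 ≈ 55.902, ∠ = arctan(25/50) ≈ 26.57°
zero (s+250): 250 + j25 → |·| = √(250²+25²) = √63125 ≈ 251.25, ∠ = arctan(25/250) ≈ 5.71°
pole (s+3): 3 + j25 → |·| = √(3²+25²) = √634 ≈ 25.179, ∠ = arctan(25/3) ≈ 83.16°
pole (s+90): 90 + j25 → |·| = √(90²+25²) = √8725 ≈ 93.408, ∠ = arctan(25/90) ≈ 15.52°
pole (s+500): 500 + j25 → |·| = √(500²+25²) = √250625 ≈ 500.62, ∠ = arctan(25/500) ≈ 2.86°
|T| = 50 · 14045 / 1.1774e+06 ≈ 0.59644
Gain = 20 log₁₀(0.59644) ≈ -4.49 dB
∠T = 32.28° − 101.54° = -69.26°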